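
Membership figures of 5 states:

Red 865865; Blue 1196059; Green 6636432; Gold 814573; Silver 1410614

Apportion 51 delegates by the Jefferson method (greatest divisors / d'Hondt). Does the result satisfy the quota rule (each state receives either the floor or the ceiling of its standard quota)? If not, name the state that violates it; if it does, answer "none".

Standard quotas: Red 4.043, Blue 5.584, Green 30.984, Gold 3.803, Silver 6.586.
Jefferson allocation: Red 4, Blue 5, Green 32, Gold 4, Silver 6.
Green has quota 30.984 (lower 30, upper 31) but receives 32 — outside the quota interval.

Green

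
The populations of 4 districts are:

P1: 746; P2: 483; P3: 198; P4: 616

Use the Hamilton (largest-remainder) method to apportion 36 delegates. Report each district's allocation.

P1=13, P2=9, P3=3, P4=11

Total 2043; standard divisor 2043/36 ≈ 56.75.
Standard quotas: P1 13.145, P2 8.511, P3 3.489, P4 10.855.
Lower quotas: P1 13, P2 8, P3 3, P4 10 (sum 34, leaving 2 seats).
Remainders in descending order: P4 0.855, P2 0.511, P3 0.489, P1 0.145.
The surplus seats go to P4, P2.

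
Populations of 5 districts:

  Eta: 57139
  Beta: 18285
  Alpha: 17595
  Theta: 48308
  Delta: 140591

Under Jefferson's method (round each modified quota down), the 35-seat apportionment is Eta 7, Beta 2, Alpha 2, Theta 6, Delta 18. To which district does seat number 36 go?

Priority for the next seat is population ÷ (current seats + 1).
Priorities: Eta 7142.375, Beta 6095.000, Alpha 5865.000, Theta 6901.143, Delta 7399.526.
Highest priority: Delta.

Delta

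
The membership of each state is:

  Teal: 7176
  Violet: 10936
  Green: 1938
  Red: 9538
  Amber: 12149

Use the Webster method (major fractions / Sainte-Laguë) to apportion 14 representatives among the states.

Teal=2; Violet=4; Green=1; Red=3; Amber=4

Standard divisor 41737/14 ≈ 2981.214; standard quotas: Teal 2.407, Violet 3.668, Green 0.650, Red 3.199, Amber 4.075.
Rounding to the nearest integer gives Teal 2, Violet 4, Green 1, Red 3, Amber 4 — total 14, matching the house size, so no adjustment is needed.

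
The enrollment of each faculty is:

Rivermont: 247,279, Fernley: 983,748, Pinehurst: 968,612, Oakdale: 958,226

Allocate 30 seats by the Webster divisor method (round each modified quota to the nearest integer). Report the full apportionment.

Rivermont 2; Fernley 10; Pinehurst 9; Oakdale 9

Standard divisor 3157865/30 ≈ 105262.167; standard quotas: Rivermont 2.349, Fernley 9.346, Pinehurst 9.202, Oakdale 9.103.
Rounding to the nearest integer gives 2, 9, 9, 9 = 29 seats, so the divisor must be adjusted.
With modified divisor 102800: modified quotas Rivermont 2.405, Fernley 9.570, Pinehurst 9.422, Oakdale 9.321.
Rounding to the nearest integer: Rivermont 2, Fernley 10, Pinehurst 9, Oakdale 9 (total 30).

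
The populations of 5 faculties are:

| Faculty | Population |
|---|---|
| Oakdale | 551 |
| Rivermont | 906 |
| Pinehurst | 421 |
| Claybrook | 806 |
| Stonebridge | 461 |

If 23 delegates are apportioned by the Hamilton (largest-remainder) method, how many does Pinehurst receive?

The standard divisor is 3145/23 ≈ 136.739.
Standard quotas: Oakdale 4.030, Rivermont 6.626, Pinehurst 3.079, Claybrook 5.894, Stonebridge 3.371.
Lower quotas: Oakdale 4, Rivermont 6, Pinehurst 3, Claybrook 5, Stonebridge 3 (sum 21, leaving 2 seats).
Remainders in descending order: Claybrook 0.894, Rivermont 0.626, Stonebridge 0.371, Pinehurst 0.079, Oakdale 0.030.
Largest remainders: Claybrook, Rivermont receive the extra seats.
Pinehurst receives 3.

3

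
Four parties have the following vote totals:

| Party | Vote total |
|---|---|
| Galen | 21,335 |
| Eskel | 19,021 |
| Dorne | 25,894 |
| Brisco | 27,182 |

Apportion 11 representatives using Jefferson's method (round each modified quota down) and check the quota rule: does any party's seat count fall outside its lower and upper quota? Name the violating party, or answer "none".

Standard quotas: Galen 2.512, Eskel 2.239, Dorne 3.049, Brisco 3.200.
Jefferson allocation: Galen 3, Eskel 2, Dorne 3, Brisco 3.
Every allocation lies between the lower and upper quota.

none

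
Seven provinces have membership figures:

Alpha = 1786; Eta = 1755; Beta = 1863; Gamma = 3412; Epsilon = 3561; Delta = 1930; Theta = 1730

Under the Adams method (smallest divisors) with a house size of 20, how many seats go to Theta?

Standard divisor 16037/20 ≈ 801.85; standard quotas: Alpha 2.227, Eta 2.189, Beta 2.323, Gamma 4.255, Epsilon 4.441, Delta 2.407, Theta 2.158.
Rounding up gives 3, 3, 3, 5, 5, 3, 3 = 25 seats, so the divisor must be adjusted.
With modified divisor 910: modified quotas Alpha 1.963, Eta 1.929, Beta 2.047, Gamma 3.749, Epsilon 3.913, Delta 2.121, Theta 1.901.
Rounding up: Alpha 2, Eta 2, Beta 3, Gamma 4, Epsilon 4, Delta 3, Theta 2 (total 20).
Theta receives 2.

2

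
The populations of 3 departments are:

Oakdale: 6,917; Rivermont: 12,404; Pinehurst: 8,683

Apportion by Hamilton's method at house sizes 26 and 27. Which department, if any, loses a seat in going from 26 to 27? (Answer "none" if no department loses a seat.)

none

At 26 seats: Oakdale 6, Rivermont 12, Pinehurst 8.
At 27 seats: Oakdale 7, Rivermont 12, Pinehurst 8.
No department's allocation decreased.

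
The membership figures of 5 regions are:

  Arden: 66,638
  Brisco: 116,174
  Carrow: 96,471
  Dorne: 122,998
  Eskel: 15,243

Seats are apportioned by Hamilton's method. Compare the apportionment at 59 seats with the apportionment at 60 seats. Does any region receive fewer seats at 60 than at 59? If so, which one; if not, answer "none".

At 59 seats: Arden 10, Brisco 16, Carrow 14, Dorne 17, Eskel 2.
At 60 seats: Arden 9, Brisco 17, Carrow 14, Dorne 18, Eskel 2.
Arden drops from 10 to 9.

Arden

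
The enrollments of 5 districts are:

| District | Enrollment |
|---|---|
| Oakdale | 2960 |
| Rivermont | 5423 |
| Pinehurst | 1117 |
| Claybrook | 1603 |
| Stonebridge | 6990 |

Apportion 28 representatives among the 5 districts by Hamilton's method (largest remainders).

Total 18093; standard divisor 18093/28 ≈ 646.179.
Standard quotas: Oakdale 4.5808, Rivermont 8.3924, Pinehurst 1.7286, Claybrook 2.4807, Stonebridge 10.8174.
Lower quotas: Oakdale 4, Rivermont 8, Pinehurst 1, Claybrook 2, Stonebridge 10 (sum 25, leaving 3 seats).
Remainders in descending order: Stonebridge 0.8174, Pinehurst 0.7286, Oakdale 0.5808, Claybrook 0.4807, Rivermont 0.3924.
Largest remainders: Stonebridge, Pinehurst, Oakdale receive the extra seats.

Oakdale 5, Rivermont 8, Pinehurst 2, Claybrook 2, Stonebridge 11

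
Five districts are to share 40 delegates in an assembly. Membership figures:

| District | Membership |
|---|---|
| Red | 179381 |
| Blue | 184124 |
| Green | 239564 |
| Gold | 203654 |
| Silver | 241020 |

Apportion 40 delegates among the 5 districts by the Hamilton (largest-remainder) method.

Red 7, Blue 7, Green 9, Gold 8, Silver 9

Standard divisor: 1047743 ÷ 40 ≈ 26193.575.
Standard quotas: Red 6.8483, Blue 7.0294, Green 9.1459, Gold 7.7750, Silver 9.2015.
Lower quotas: Red 6, Blue 7, Green 9, Gold 7, Silver 9 (sum 38, leaving 2 seats).
Remainders in descending order: Red 0.8483, Gold 0.7750, Silver 0.2015, Green 0.1459, Blue 0.0294.
The surplus seats go to Red, Gold.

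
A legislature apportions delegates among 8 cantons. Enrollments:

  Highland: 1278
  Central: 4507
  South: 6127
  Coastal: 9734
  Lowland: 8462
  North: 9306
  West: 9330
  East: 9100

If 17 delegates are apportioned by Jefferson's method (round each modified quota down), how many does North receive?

Standard divisor 57844/17 ≈ 3402.588; standard quotas: Highland 0.376, Central 1.325, South 1.801, Coastal 2.861, Lowland 2.487, North 2.735, West 2.742, East 2.674.
Rounding down gives 0, 1, 1, 2, 2, 2, 2, 2 = 12 seats, so the divisor must be adjusted.
With modified divisor 2900: modified quotas Highland 0.441, Central 1.554, South 2.113, Coastal 3.357, Lowland 2.918, North 3.209, West 3.217, East 3.138.
Rounding down: Highland 0, Central 1, South 2, Coastal 3, Lowland 2, North 3, West 3, East 3 (total 17).
North receives 3.

3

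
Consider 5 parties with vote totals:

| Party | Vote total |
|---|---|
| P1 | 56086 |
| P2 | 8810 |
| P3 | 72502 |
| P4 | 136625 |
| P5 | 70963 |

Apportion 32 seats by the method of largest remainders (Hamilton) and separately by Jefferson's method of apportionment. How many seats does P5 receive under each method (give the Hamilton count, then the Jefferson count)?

6 and 7

Hamilton: P1 5, P2 1, P3 7, P4 13, P5 6.
Jefferson: P1 5, P2 0, P3 7, P4 13, P5 7.
P5 gets 6 under Hamilton and 7 under Jefferson.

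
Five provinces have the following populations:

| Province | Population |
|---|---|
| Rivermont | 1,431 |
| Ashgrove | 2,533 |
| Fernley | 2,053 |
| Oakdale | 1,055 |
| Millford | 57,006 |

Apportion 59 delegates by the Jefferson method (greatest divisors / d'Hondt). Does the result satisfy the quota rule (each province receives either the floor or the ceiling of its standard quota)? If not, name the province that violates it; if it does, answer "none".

Millford

Standard quotas: Rivermont 1.318, Ashgrove 2.332, Fernley 1.890, Oakdale 0.971, Millford 52.488.
Jefferson allocation: Rivermont 1, Ashgrove 2, Fernley 1, Oakdale 1, Millford 54.
Millford has quota 52.488 (lower 52, upper 53) but receives 54 — outside the quota interval.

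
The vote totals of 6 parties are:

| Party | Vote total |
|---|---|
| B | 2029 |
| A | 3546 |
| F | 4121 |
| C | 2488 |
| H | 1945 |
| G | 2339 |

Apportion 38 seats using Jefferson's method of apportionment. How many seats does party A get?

Standard divisor 16468/38 ≈ 433.368; standard quotas: B 4.682, A 8.182, F 9.509, C 5.741, H 4.488, G 5.397.
Rounding down gives 4, 8, 9, 5, 4, 5 = 35 seats, so the divisor must be adjusted.
With modified divisor 400: modified quotas B 5.072, A 8.865, F 10.303, C 6.220, H 4.862, G 5.848.
Rounding down: B 5, A 8, F 10, C 6, H 4, G 5 (total 38).
A receives 8.

8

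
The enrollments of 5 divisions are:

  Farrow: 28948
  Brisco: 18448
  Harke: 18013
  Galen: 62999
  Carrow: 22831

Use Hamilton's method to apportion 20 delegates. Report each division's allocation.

Farrow 4, Brisco 3, Harke 2, Galen 8, Carrow 3

Total 151239; standard divisor 151239/20 ≈ 7561.95.
Standard quotas: Farrow 3.8281, Brisco 2.4396, Harke 2.3821, Galen 8.3311, Carrow 3.0192.
Lower quotas: Farrow 3, Brisco 2, Harke 2, Galen 8, Carrow 3 (sum 18, leaving 2 seats).
Remainders in descending order: Farrow 0.8281, Brisco 0.4396, Harke 0.3821, Galen 0.3311, Carrow 0.0192.
Largest remainders: Farrow, Brisco receive the extra seats.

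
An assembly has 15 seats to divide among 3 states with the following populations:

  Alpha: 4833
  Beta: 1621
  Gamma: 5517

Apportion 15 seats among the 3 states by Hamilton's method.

Alpha: 6, Beta: 2, Gamma: 7

The standard divisor is 11971/15 ≈ 798.067.
Standard quotas: Alpha 6.0559, Beta 2.0312, Gamma 6.9130.
Lower quotas: Alpha 6, Beta 2, Gamma 6 (sum 14, leaving 1 seat).
Remainders in descending order: Gamma 0.9130, Alpha 0.0559, Beta 0.0312.
Largest remainder: Gamma receives the extra seat.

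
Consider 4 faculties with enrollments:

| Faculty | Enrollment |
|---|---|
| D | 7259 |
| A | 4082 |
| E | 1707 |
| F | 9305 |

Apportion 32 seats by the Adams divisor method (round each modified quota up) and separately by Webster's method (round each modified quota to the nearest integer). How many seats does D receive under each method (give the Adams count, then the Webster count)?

Adams: D 10, A 6, E 3, F 13.
Webster: D 11, A 6, E 2, F 13.
D gets 10 under Adams and 11 under Webster.

10 and 11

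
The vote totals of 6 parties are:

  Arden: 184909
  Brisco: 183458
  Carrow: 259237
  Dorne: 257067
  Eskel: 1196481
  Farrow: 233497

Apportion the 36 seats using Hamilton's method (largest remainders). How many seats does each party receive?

Arden=3, Brisco=3, Carrow=4, Dorne=4, Eskel=18, Farrow=4

The standard divisor is 2314649/36 ≈ 64295.806.
Standard quotas: Arden 2.8759, Brisco 2.8533, Carrow 4.0319, Dorne 3.9982, Eskel 18.6090, Farrow 3.6316.
Lower quotas: Arden 2, Brisco 2, Carrow 4, Dorne 3, Eskel 18, Farrow 3 (sum 32, leaving 4 seats).
Remainders in descending order: Dorne 0.9982, Arden 0.8759, Brisco 0.8533, Farrow 0.6316, Eskel 0.6090, Carrow 0.0319.
Largest remainders: Dorne, Arden, Brisco, Farrow receive the extra seats.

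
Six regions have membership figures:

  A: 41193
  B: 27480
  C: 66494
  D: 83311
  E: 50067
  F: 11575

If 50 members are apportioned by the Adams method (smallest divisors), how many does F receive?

2

Standard divisor 280120/50 ≈ 5602.4; standard quotas: A 7.353, B 4.905, C 11.869, D 14.871, E 8.937, F 2.066.
Rounding up gives 8, 5, 12, 15, 9, 3 = 52 seats, so the divisor must be adjusted.
With modified divisor 5920: modified quotas A 6.958, B 4.642, C 11.232, D 14.073, E 8.457, F 1.955.
Rounding up: A 7, B 5, C 12, D 15, E 9, F 2 (total 50).
F receives 2.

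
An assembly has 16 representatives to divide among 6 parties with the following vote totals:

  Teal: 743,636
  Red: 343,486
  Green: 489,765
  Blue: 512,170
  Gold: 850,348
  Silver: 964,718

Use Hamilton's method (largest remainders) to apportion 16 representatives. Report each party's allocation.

Total 3904123; standard divisor 3904123/16 ≈ 244007.688.
Standard quotas: Teal 3.0476, Red 1.4077, Green 2.0072, Blue 2.0990, Gold 3.4849, Silver 3.9536.
Lower quotas: Teal 3, Red 1, Green 2, Blue 2, Gold 3, Silver 3 (sum 14, leaving 2 seats).
Remainders in descending order: Silver 0.9536, Gold 0.4849, Red 0.4077, Blue 0.0990, Teal 0.0476, Green 0.0072.
The surplus seats go to Silver, Gold.

Teal: 3, Red: 1, Green: 2, Blue: 2, Gold: 4, Silver: 4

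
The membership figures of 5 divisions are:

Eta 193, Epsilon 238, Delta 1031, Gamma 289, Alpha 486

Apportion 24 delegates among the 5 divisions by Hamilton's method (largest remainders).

Standard divisor: 2237 ÷ 24 ≈ 93.208.
Standard quotas: Eta 2.071, Epsilon 2.553, Delta 11.061, Gamma 3.101, Alpha 5.214.
Lower quotas: Eta 2, Epsilon 2, Delta 11, Gamma 3, Alpha 5 (sum 23, leaving 1 seat).
Remainders in descending order: Epsilon 0.553, Alpha 0.214, Gamma 0.101, Eta 0.071, Delta 0.061.
The surplus seat goes to Epsilon.

Eta 2; Epsilon 3; Delta 11; Gamma 3; Alpha 5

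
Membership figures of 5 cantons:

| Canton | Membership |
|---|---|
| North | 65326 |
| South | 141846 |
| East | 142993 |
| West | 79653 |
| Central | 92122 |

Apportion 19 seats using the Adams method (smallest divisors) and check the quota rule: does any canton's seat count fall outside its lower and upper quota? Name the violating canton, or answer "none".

Standard quotas: North 2.378, South 5.164, East 5.205, West 2.900, Central 3.353.
Adams allocation: North 3, South 5, East 5, West 3, Central 3.
Every allocation lies between the lower and upper quota.

none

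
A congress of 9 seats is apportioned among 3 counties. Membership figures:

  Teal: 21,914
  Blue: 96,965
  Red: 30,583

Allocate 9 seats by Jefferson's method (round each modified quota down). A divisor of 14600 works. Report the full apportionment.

With modified divisor 14600: modified quotas Teal 1.501, Blue 6.641, Red 2.095.
Rounding down: Teal 1, Blue 6, Red 2 (total 9).

Teal: 1, Blue: 6, Red: 2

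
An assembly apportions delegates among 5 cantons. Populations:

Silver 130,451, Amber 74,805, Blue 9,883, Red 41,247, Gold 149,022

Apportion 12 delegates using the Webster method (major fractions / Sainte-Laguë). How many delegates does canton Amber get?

Standard divisor 405408/12 ≈ 33784; standard quotas: Silver 3.861, Amber 2.214, Blue 0.293, Red 1.221, Gold 4.411.
Rounding to the nearest integer gives 4, 2, 0, 1, 4 = 11 seats, so the divisor must be adjusted.
With modified divisor 31500: modified quotas Silver 4.141, Amber 2.375, Blue 0.314, Red 1.309, Gold 4.731.
Rounding to the nearest integer: Silver 4, Amber 2, Blue 0, Red 1, Gold 5 (total 12).
Amber receives 2.

2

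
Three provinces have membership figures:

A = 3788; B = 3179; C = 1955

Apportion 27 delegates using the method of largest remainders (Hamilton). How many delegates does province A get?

11

Total 8922; standard divisor 8922/27 ≈ 330.444.
Standard quotas: A 11.463, B 9.620, C 5.916.
Lower quotas: A 11, B 9, C 5 (sum 25, leaving 2 seats).
Remainders in descending order: C 0.916, B 0.620, A 0.463.
Largest remainders: C, B receive the extra seats.
A receives 11.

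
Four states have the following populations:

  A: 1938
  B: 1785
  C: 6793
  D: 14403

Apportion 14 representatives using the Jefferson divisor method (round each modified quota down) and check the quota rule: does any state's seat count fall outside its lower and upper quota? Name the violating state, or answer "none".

Standard quotas: A 1.089, B 1.003, C 3.816, D 8.092.
Jefferson allocation: A 1, B 1, C 4, D 8.
Every allocation lies between the lower and upper quota.

none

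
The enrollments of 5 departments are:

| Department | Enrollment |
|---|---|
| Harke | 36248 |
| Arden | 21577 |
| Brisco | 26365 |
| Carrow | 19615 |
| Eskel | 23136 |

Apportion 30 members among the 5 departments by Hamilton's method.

Total 126941; standard divisor 126941/30 ≈ 4231.367.
Standard quotas: Harke 8.5665, Arden 5.0993, Brisco 6.2308, Carrow 4.6356, Eskel 5.4677.
Lower quotas: Harke 8, Arden 5, Brisco 6, Carrow 4, Eskel 5 (sum 28, leaving 2 seats).
Remainders in descending order: Carrow 0.6356, Harke 0.5665, Eskel 0.4677, Brisco 0.2308, Arden 0.0993.
The surplus seats go to Carrow, Harke.

Harke=9; Arden=5; Brisco=6; Carrow=5; Eskel=5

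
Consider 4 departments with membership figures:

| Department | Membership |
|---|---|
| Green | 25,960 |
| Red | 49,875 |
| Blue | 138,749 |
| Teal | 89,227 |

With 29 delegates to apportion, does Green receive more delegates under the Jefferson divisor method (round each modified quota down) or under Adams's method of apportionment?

Adams

Jefferson: Green 2, Red 5, Blue 13, Teal 9.
Adams: Green 3, Red 5, Blue 13, Teal 8.
Green gets 2 under Jefferson and 3 under Adams.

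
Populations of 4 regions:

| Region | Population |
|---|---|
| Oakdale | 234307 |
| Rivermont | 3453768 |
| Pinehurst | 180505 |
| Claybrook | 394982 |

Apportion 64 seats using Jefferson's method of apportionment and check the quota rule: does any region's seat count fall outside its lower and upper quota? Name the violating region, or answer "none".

Standard quotas: Oakdale 3.517, Rivermont 51.844, Pinehurst 2.710, Claybrook 5.929.
Jefferson allocation: Oakdale 3, Rivermont 53, Pinehurst 2, Claybrook 6.
Rivermont has quota 51.844 (lower 51, upper 52) but receives 53 — outside the quota interval.

Rivermont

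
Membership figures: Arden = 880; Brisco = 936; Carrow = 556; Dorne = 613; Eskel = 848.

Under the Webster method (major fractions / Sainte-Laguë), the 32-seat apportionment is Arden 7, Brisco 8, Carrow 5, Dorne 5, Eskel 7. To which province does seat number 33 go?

Priority for the next seat is population ÷ (current seats + 0.5).
Priorities: Arden 117.333, Brisco 110.118, Carrow 101.091, Dorne 111.455, Eskel 113.067.
Highest priority: Arden.

Arden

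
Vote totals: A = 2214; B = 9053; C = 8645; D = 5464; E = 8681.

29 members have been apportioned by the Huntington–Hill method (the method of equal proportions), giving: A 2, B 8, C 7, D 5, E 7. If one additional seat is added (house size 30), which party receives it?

E

Priority for the next seat is population ÷ (√(s·(s+1))).
Priorities: A 903.862, B 1066.906, C 1155.237, D 997.585, E 1160.047.
Highest priority: E.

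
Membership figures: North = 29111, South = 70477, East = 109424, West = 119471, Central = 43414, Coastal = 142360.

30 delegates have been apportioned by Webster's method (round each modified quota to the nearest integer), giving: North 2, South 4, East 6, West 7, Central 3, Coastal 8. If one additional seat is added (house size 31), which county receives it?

Priority for the next seat is population ÷ (current seats + 0.5).
Priorities: North 11644.400, South 15661.556, East 16834.462, West 15929.467, Central 12404.000, Coastal 16748.235.
Highest priority: East.

East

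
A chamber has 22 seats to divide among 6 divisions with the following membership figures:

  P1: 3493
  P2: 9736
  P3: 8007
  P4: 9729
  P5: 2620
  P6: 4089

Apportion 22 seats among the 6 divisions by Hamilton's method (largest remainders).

P1=2, P2=6, P3=5, P4=6, P5=1, P6=2

Standard divisor: 37674 ÷ 22 ≈ 1712.455.
Standard quotas: P1 2.0398, P2 5.6854, P3 4.6757, P4 5.6813, P5 1.5300, P6 2.3878.
Lower quotas: P1 2, P2 5, P3 4, P4 5, P5 1, P6 2 (sum 19, leaving 3 seats).
Remainders in descending order: P2 0.6854, P4 0.6813, P3 0.6757, P5 0.5300, P6 0.3878, P1 0.0398.
Largest remainders: P2, P4, P3 receive the extra seats.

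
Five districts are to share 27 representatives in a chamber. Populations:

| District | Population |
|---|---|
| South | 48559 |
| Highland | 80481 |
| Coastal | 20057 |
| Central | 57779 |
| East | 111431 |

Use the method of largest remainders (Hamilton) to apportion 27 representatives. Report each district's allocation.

Standard divisor: 318307 ÷ 27 ≈ 11789.148.
Standard quotas: South 4.1190, Highland 6.8267, Coastal 1.7013, Central 4.9010, East 9.4520.
Lower quotas: South 4, Highland 6, Coastal 1, Central 4, East 9 (sum 24, leaving 3 seats).
Remainders in descending order: Central 0.9010, Highland 0.8267, Coastal 0.7013, East 0.4520, South 0.1190.
Largest remainders: Central, Highland, Coastal receive the extra seats.

South: 4; Highland: 7; Coastal: 2; Central: 5; East: 9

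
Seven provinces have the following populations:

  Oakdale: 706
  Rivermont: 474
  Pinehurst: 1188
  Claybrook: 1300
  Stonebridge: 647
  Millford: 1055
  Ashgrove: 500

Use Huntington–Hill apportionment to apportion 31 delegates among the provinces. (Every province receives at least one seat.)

With divisor 193: modified quotas Oakdale 3.658, Rivermont 2.456, Pinehurst 6.155, Claybrook 6.736, Stonebridge 3.352, Millford 5.466, Ashgrove 2.591.
Geometric-mean thresholds: Oakdale √(3·4)=3.464, Rivermont √(2·3)=2.449, Pinehurst √(6·7)=6.481, Claybrook √(6·7)=6.481, Stonebridge √(3·4)=3.464, Millford √(5·6)=5.477, Ashgrove √(2·3)=2.449.
Each quota rounded against its threshold gives Oakdale 4, Rivermont 3, Pinehurst 6, Claybrook 7, Stonebridge 3, Millford 5, Ashgrove 3 (total 31).

Oakdale 4, Rivermont 3, Pinehurst 6, Claybrook 7, Stonebridge 3, Millford 5, Ashgrove 3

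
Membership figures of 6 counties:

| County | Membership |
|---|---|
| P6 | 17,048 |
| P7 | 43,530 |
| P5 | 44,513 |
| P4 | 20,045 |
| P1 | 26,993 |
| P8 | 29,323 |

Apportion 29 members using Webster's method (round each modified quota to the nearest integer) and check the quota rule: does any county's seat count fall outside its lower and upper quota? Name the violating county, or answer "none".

none

Standard quotas: P6 2.725, P7 6.957, P5 7.114, P4 3.204, P1 4.314, P8 4.686.
Webster allocation: P6 3, P7 7, P5 7, P4 3, P1 4, P8 5.
Every allocation lies between the lower and upper quota.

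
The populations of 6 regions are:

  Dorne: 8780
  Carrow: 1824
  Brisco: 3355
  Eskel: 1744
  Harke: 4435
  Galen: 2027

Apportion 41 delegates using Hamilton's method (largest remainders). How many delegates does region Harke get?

Standard divisor: 22165 ÷ 41 ≈ 540.61.
Standard quotas: Dorne 16.2409, Carrow 3.3740, Brisco 6.2060, Eskel 3.2260, Harke 8.2037, Galen 3.7495.
Lower quotas: Dorne 16, Carrow 3, Brisco 6, Eskel 3, Harke 8, Galen 3 (sum 39, leaving 2 seats).
Remainders in descending order: Galen 0.7495, Carrow 0.3740, Dorne 0.2409, Eskel 0.2260, Brisco 0.2060, Harke 0.2037.
Largest remainders: Galen, Carrow receive the extra seats.
Harke receives 8.

8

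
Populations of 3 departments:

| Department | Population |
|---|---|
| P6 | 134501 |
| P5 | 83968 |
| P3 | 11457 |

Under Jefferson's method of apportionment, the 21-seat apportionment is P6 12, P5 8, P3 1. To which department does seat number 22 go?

Priority for the next seat is population ÷ (current seats + 1).
Priorities: P6 10346.231, P5 9329.778, P3 5728.500.
Highest priority: P6.

P6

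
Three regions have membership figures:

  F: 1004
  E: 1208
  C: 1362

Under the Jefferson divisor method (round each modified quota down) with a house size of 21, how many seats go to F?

6

Standard divisor 3574/21 ≈ 170.19; standard quotas: F 5.899, E 7.098, C 8.003.
Rounding down gives 5, 7, 8 = 20 seats, so the divisor must be adjusted.
With modified divisor 160: modified quotas F 6.275, E 7.550, C 8.512.
Rounding down: F 6, E 7, C 8 (total 21).
F receives 6.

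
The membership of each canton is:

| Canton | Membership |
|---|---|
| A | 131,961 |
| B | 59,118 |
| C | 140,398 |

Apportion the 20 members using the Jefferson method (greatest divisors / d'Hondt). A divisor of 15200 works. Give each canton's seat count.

With modified divisor 15200: modified quotas A 8.682, B 3.889, C 9.237.
Rounding down: A 8, B 3, C 9 (total 20).

A 8, B 3, C 9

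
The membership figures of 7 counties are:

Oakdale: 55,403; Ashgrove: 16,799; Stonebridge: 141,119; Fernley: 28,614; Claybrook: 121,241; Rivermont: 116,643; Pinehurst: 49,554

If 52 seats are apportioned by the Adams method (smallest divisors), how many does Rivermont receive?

11

Standard divisor 529373/52 ≈ 10180.25; standard quotas: Oakdale 5.442, Ashgrove 1.650, Stonebridge 13.862, Fernley 2.811, Claybrook 11.909, Rivermont 11.458, Pinehurst 4.868.
Rounding up gives 6, 2, 14, 3, 12, 12, 5 = 54 seats, so the divisor must be adjusted.
With modified divisor 10900: modified quotas Oakdale 5.083, Ashgrove 1.541, Stonebridge 12.947, Fernley 2.625, Claybrook 11.123, Rivermont 10.701, Pinehurst 4.546.
Rounding up: Oakdale 6, Ashgrove 2, Stonebridge 13, Fernley 3, Claybrook 12, Rivermont 11, Pinehurst 5 (total 52).
Rivermont receives 11.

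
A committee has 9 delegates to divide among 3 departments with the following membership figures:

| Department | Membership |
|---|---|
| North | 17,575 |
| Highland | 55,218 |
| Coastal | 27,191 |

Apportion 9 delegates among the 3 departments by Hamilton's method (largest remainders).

Total 99984; standard divisor 99984/9 ≈ 11109.333.
Standard quotas: North 1.5820, Highland 4.9704, Coastal 2.4476.
Lower quotas: North 1, Highland 4, Coastal 2 (sum 7, leaving 2 seats).
Remainders in descending order: Highland 0.9704, North 0.5820, Coastal 0.4476.
Largest remainders: Highland, North receive the extra seats.

North 2, Highland 5, Coastal 2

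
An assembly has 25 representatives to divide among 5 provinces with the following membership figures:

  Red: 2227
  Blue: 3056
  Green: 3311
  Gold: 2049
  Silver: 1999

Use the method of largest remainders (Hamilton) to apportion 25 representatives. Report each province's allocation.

Standard divisor: 12642 ÷ 25 ≈ 505.68.
Standard quotas: Red 4.404, Blue 6.043, Green 6.548, Gold 4.052, Silver 3.953.
Lower quotas: Red 4, Blue 6, Green 6, Gold 4, Silver 3 (sum 23, leaving 2 seats).
Remainders in descending order: Silver 0.953, Green 0.548, Red 0.404, Gold 0.052, Blue 0.043.
Largest remainders: Silver, Green receive the extra seats.

Red 4, Blue 6, Green 7, Gold 4, Silver 4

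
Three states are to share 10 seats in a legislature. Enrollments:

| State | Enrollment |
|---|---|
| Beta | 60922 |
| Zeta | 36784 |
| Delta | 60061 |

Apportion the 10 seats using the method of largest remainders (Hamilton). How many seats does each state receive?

Total 157767; standard divisor 157767/10 ≈ 15776.7.
Standard quotas: Beta 3.8615, Zeta 2.3315, Delta 3.8069.
Lower quotas: Beta 3, Zeta 2, Delta 3 (sum 8, leaving 2 seats).
Remainders in descending order: Beta 0.8615, Delta 0.8069, Zeta 0.3315.
Largest remainders: Beta, Delta receive the extra seats.

Beta 4; Zeta 2; Delta 4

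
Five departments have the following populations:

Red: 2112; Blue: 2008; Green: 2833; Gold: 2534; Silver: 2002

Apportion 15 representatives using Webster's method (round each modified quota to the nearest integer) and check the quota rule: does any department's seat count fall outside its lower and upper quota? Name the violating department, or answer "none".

Standard quotas: Red 2.757, Blue 2.622, Green 3.699, Gold 3.308, Silver 2.614.
Webster allocation: Red 3, Blue 3, Green 4, Gold 3, Silver 2.
Every allocation lies between the lower and upper quota.

none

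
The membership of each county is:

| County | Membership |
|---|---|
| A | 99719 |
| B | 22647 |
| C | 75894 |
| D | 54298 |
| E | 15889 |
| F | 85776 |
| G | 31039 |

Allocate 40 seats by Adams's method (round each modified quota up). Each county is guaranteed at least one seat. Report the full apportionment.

Standard divisor 385262/40 ≈ 9631.55; standard quotas: A 10.353, B 2.351, C 7.880, D 5.638, E 1.650, F 8.906, G 3.223.
Rounding up gives 11, 3, 8, 6, 2, 9, 4 = 43 seats, so the divisor must be adjusted.
With modified divisor 10800: modified quotas A 9.233, B 2.097, C 7.027, D 5.028, E 1.471, F 7.942, G 2.874.
Rounding up: A 10, B 3, C 8, D 6, E 2, F 8, G 3 (total 40).

A 10; B 3; C 8; D 6; E 2; F 8; G 3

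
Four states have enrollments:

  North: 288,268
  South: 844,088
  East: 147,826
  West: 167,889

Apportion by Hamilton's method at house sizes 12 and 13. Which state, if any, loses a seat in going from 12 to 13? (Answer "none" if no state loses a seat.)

West

At 12 seats: North 2, South 7, East 1, West 2.
At 13 seats: North 3, South 8, East 1, West 1.
West drops from 2 to 1.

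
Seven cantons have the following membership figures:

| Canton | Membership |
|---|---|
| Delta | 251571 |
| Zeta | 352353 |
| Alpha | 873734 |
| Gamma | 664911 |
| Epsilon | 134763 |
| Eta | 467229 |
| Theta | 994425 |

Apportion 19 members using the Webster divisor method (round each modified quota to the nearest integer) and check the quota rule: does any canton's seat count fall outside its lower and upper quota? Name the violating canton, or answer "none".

Standard quotas: Delta 1.278, Zeta 1.791, Alpha 4.440, Gamma 3.379, Epsilon 0.685, Eta 2.374, Theta 5.053.
Webster allocation: Delta 1, Zeta 2, Alpha 5, Gamma 3, Epsilon 1, Eta 2, Theta 5.
Every allocation lies between the lower and upper quota.

none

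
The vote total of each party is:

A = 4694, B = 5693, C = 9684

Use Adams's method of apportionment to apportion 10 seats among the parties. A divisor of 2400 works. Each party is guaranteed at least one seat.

With modified divisor 2400: modified quotas A 1.956, B 2.372, C 4.035.
Rounding up: A 2, B 3, C 5 (total 10).

A=2, B=3, C=5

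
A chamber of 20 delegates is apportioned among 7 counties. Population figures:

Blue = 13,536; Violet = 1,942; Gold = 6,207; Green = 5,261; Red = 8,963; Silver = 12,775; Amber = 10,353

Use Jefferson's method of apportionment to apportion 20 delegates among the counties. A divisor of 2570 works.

Blue=5, Violet=0, Gold=2, Green=2, Red=3, Silver=4, Amber=4

With modified divisor 2570: modified quotas Blue 5.267, Violet 0.756, Gold 2.415, Green 2.047, Red 3.488, Silver 4.971, Amber 4.028.
Rounding down: Blue 5, Violet 0, Gold 2, Green 2, Red 3, Silver 4, Amber 4 (total 20).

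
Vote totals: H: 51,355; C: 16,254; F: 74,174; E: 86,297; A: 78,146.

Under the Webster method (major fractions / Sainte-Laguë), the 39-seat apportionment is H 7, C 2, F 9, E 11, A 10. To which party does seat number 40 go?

F

Priority for the next seat is population ÷ (current seats + 0.5).
Priorities: H 6847.333, C 6501.600, F 7807.789, E 7504.087, A 7442.476.
Highest priority: F.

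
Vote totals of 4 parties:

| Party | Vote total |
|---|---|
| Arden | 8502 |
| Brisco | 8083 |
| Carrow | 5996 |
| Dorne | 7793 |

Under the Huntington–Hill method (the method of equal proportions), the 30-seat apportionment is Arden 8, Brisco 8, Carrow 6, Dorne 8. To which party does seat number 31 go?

Arden

Priority for the next seat is population ÷ (√(s·(s+1))).
Priorities: Arden 1001.970, Brisco 952.591, Carrow 925.203, Dorne 918.414.
Highest priority: Arden.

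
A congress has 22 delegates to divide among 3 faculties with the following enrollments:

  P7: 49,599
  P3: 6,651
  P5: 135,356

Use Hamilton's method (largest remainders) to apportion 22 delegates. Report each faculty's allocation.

Total 191606; standard divisor 191606/22 ≈ 8709.364.
Standard quotas: P7 5.6949, P3 0.7637, P5 15.5414.
Lower quotas: P7 5, P3 0, P5 15 (sum 20, leaving 2 seats).
Remainders in descending order: P3 0.7637, P7 0.6949, P5 0.5414.
Largest remainders: P3, P7 receive the extra seats.

P7=6, P3=1, P5=15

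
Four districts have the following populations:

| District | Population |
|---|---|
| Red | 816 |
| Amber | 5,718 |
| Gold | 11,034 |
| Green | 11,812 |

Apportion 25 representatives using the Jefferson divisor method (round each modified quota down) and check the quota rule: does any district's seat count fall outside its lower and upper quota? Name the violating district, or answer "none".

Standard quotas: Red 0.694, Amber 4.866, Gold 9.389, Green 10.051.
Jefferson allocation: Red 0, Amber 5, Gold 10, Green 10.
Every allocation lies between the lower and upper quota.

none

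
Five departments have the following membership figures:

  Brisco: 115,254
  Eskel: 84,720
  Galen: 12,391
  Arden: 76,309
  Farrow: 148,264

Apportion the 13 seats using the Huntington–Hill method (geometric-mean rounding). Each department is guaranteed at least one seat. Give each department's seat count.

With divisor 33929: modified quotas Brisco 3.397, Eskel 2.497, Galen 0.365, Arden 2.249, Farrow 4.370.
Geometric-mean thresholds: Brisco √(3·4)=3.464, Eskel √(2·3)=2.449, Galen (min 1), Arden √(2·3)=2.449, Farrow √(4·5)=4.472.
Each quota rounded against its threshold gives Brisco 3, Eskel 3, Galen 1, Arden 2, Farrow 4 (total 13).

Brisco: 3, Eskel: 3, Galen: 1, Arden: 2, Farrow: 4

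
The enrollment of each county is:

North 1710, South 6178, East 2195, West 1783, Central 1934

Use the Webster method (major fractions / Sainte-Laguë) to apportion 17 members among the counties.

Standard divisor 13800/17 ≈ 811.765; standard quotas: North 2.107, South 7.611, East 2.704, West 2.196, Central 2.382.
Rounding to the nearest integer gives North 2, South 8, East 3, West 2, Central 2 — total 17, matching the house size, so no adjustment is needed.

North 2, South 8, East 3, West 2, Central 2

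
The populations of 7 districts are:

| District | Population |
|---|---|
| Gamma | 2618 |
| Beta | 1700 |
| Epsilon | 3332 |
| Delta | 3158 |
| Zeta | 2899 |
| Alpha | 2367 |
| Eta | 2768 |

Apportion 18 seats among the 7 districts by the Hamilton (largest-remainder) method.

Gamma 2, Beta 2, Epsilon 3, Delta 3, Zeta 3, Alpha 2, Eta 3

Standard divisor: 18842 ÷ 18 ≈ 1046.778.
Standard quotas: Gamma 2.501, Beta 1.624, Epsilon 3.183, Delta 3.017, Zeta 2.769, Alpha 2.261, Eta 2.644.
Lower quotas: Gamma 2, Beta 1, Epsilon 3, Delta 3, Zeta 2, Alpha 2, Eta 2 (sum 15, leaving 3 seats).
Remainders in descending order: Zeta 0.769, Eta 0.644, Beta 0.624, Gamma 0.501, Alpha 0.261, Epsilon 0.183, Delta 0.017.
The surplus seats go to Zeta, Eta, Beta.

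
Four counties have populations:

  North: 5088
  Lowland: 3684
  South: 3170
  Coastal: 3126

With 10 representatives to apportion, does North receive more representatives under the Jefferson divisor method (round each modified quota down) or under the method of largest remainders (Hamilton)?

Jefferson

Jefferson: North 4, Lowland 2, South 2, Coastal 2.
Hamilton: North 3, Lowland 3, South 2, Coastal 2.
North gets 4 under Jefferson and 3 under Hamilton.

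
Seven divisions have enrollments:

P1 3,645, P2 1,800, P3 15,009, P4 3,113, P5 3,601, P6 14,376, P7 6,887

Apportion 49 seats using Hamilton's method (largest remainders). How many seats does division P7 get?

7

The standard divisor is 48431/49 ≈ 988.388.
Standard quotas: P1 3.6878, P2 1.8211, P3 15.1853, P4 3.1496, P5 3.6433, P6 14.5449, P7 6.9679.
Lower quotas: P1 3, P2 1, P3 15, P4 3, P5 3, P6 14, P7 6 (sum 45, leaving 4 seats).
Remainders in descending order: P7 0.9679, P2 0.8211, P1 0.6878, P5 0.6433, P6 0.5449, P3 0.1853, P4 0.1496.
The surplus seats go to P7, P2, P1, P5.
P7 receives 7.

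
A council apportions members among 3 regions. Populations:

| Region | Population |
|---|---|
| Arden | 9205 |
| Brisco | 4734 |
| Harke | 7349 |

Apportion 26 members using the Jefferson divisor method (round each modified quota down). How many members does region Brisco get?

6

Standard divisor 21288/26 ≈ 818.769; standard quotas: Arden 11.242, Brisco 5.782, Harke 8.976.
Rounding down gives 11, 5, 8 = 24 seats, so the divisor must be adjusted.
With modified divisor 780: modified quotas Arden 11.801, Brisco 6.069, Harke 9.422.
Rounding down: Arden 11, Brisco 6, Harke 9 (total 26).
Brisco receives 6.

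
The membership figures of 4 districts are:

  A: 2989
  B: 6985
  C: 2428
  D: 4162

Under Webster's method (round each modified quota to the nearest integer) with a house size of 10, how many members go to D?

Standard divisor 16564/10 ≈ 1656.4; standard quotas: A 1.805, B 4.217, C 1.466, D 2.513.
Rounding to the nearest integer gives A 2, B 4, C 1, D 3 — total 10, matching the house size, so no adjustment is needed.
D receives 3.

3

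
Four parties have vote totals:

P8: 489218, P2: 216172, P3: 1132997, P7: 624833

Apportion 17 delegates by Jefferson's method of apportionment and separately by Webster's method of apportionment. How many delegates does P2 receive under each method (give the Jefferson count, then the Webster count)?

1 and 2

Jefferson: P8 3, P2 1, P3 9, P7 4.
Webster: P8 3, P2 2, P3 8, P7 4.
P2 gets 1 under Jefferson and 2 under Webster.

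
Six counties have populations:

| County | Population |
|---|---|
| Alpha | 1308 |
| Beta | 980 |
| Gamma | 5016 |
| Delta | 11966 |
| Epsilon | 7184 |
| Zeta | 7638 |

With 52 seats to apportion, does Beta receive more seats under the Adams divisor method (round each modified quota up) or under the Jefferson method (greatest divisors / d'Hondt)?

Adams: Alpha 2, Beta 2, Gamma 8, Delta 18, Epsilon 11, Zeta 11.
Jefferson: Alpha 2, Beta 1, Gamma 7, Delta 19, Epsilon 11, Zeta 12.
Beta gets 2 under Adams and 1 under Jefferson.

Adams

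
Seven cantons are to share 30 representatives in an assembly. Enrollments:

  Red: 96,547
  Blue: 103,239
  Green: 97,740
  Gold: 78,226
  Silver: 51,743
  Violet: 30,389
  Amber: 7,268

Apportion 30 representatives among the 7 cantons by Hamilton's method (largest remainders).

Total 465152; standard divisor 465152/30 ≈ 15505.067.
Standard quotas: Red 6.2268, Blue 6.6584, Green 6.3037, Gold 5.0452, Silver 3.3372, Violet 1.9599, Amber 0.4688.
Lower quotas: Red 6, Blue 6, Green 6, Gold 5, Silver 3, Violet 1, Amber 0 (sum 27, leaving 3 seats).
Remainders in descending order: Violet 0.9599, Blue 0.6584, Amber 0.4688, Silver 0.3372, Green 0.3037, Red 0.2268, Gold 0.0452.
The surplus seats go to Violet, Blue, Amber.

Red 6; Blue 7; Green 6; Gold 5; Silver 3; Violet 2; Amber 1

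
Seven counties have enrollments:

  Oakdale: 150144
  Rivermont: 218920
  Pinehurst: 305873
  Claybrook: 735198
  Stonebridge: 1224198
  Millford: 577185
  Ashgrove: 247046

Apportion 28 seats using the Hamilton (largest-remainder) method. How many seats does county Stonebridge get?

10

Total 3458564; standard divisor 3458564/28 ≈ 123520.143.
Standard quotas: Oakdale 1.2155, Rivermont 1.7723, Pinehurst 2.4763, Claybrook 5.9520, Stonebridge 9.9109, Millford 4.6728, Ashgrove 2.0000.
Lower quotas: Oakdale 1, Rivermont 1, Pinehurst 2, Claybrook 5, Stonebridge 9, Millford 4, Ashgrove 2 (sum 24, leaving 4 seats).
Remainders in descending order: Claybrook 0.9520, Stonebridge 0.9109, Rivermont 0.7723, Millford 0.6728, Pinehurst 0.4763, Oakdale 0.2155, Ashgrove 0.0000.
Largest remainders: Claybrook, Stonebridge, Rivermont, Millford receive the extra seats.
Stonebridge receives 10.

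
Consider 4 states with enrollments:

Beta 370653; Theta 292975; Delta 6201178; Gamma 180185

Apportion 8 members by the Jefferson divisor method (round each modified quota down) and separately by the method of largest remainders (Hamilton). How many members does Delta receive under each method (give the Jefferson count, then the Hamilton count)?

Jefferson: Beta 0, Theta 0, Delta 8, Gamma 0.
Hamilton: Beta 1, Theta 0, Delta 7, Gamma 0.
Delta gets 8 under Jefferson and 7 under Hamilton.

8 and 7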